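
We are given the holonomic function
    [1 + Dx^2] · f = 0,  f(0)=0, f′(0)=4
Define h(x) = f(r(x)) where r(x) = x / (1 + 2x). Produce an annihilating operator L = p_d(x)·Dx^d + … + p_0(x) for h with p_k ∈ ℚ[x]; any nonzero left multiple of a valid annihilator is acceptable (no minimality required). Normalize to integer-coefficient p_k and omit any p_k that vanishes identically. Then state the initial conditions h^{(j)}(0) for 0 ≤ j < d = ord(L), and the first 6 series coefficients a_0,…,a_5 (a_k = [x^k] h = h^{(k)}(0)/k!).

f: a_k = 0, 4, 0, -2/3, 0, 1/30, …
L₀ from L_f via x↦r, Dx↦r'^{-1}Dx.
L = 1 + (4 + 24·x + 48·x^2 + 32·x^3)·Dx + (1 + 8·x + 24·x^2 + 32·x^3 + 16·x^4)·Dx^2  (order 2).
h: a_k = 0, 4, -8, 46/3, -28, 1441/30, …
ICs: h(0) = 0, h′(0) = 4.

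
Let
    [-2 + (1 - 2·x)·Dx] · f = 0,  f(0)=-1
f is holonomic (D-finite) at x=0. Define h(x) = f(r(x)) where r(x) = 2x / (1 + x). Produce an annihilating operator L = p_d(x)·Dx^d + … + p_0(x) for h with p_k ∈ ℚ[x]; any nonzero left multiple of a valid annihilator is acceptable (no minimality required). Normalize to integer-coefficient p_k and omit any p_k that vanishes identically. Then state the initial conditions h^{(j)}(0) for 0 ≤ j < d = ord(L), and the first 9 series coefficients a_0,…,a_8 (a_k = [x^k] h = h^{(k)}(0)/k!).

f: a_k = -1, -2, -4, -8, -16, -32, -64, -128, -256, …
h₀=f(r): pull back L_f along r ⇒ L₀.
L = 4 + (-1 + 2·x + 3·x^2)·Dx  (order 1).
h: a_k = -1, -4, -12, -36, -108, -324, -972, -2916, -8748, …
ICs: h(0) = -1.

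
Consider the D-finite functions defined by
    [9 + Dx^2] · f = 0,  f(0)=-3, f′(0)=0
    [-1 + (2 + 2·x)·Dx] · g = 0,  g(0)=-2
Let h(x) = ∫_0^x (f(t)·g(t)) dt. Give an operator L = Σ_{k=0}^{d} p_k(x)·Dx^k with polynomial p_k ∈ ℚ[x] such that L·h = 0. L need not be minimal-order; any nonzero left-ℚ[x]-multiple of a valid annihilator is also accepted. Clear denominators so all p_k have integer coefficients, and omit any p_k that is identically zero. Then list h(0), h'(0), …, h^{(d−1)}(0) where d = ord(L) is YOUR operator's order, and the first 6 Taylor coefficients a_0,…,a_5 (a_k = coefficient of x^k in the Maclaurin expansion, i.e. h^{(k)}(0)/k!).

L = (39 + 72·x + 36·x^2)·Dx + (-4 - 4·x)·Dx^2 + (4 + 8·x + 4·x^2)·Dx^3  (order 3).
h: a_k = 0, 6, 3/2, -37/4, -105/32, 1497/320, …
ICs: h(0) = 0, h′(0) = 6, h′′(0) = 3.

f: a_k = -3, 0, 27/2, 0, -81/8, 0, …
g: a_k = -2, -1, 1/4, -1/8, 5/64, -7/128, …
Sym-product of L_f,L_g gives L₀ (≤ ord 2).
∫: right-multiply L₀ by Dx.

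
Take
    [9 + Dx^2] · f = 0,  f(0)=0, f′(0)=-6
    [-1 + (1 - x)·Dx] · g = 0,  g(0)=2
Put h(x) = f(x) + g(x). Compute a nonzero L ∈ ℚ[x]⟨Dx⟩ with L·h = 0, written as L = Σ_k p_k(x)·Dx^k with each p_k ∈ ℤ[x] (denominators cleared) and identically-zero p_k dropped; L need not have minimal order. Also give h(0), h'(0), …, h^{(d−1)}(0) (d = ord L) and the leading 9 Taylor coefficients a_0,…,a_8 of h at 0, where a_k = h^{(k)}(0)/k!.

f: a_k = 0, -6, 0, 9, 0, -81/20, 0, 243/280, 0, …
g: a_k = 2, 2, 2, 2, 2, 2, 2, 2, 2, …
L₀ := lclm(L_f,L_g); ord L₀ ≤ 2+1.
L = (-135 + 162·x - 81·x^2) + (99 - 261·x + 243·x^2 - 81·x^3)·Dx + (-15 + 18·x - 9·x^2)·Dx^2 + (11 - 29·x + 27·x^2 - 9·x^3)·Dx^3  (order 3).
h: a_k = 2, -4, 2, 11, 2, -41/20, 2, 803/280, 2, …
ICs: h(0) = 2, h′(0) = -4, h′′(0) = 4.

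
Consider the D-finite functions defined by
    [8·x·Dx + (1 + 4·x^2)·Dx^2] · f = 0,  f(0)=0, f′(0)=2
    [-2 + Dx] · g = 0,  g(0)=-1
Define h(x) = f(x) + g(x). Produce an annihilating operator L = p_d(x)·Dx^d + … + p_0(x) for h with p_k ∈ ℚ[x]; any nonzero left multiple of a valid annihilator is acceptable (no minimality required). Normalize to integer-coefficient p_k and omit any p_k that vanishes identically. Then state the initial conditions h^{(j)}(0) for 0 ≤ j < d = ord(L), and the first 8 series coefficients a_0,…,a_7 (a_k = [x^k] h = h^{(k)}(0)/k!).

L = (8 - 32·x - 32·x^2)·Dx + (-6 + 12·x + 8·x^2 - 16·x^3)·Dx^2 + (1 + 2·x + 4·x^2 + 8·x^3)·Dx^3  (order 3).
h: a_k = -1, 0, -2, -4, -2/3, 92/15, -4/45, -824/45, …
ICs: h(0) = -1, h′(0) = 0, h′′(0) = -4.

f: a_k = 0, 2, 0, -8/3, 0, 32/5, 0, -128/7, …
g: a_k = -1, -2, -2, -4/3, -2/3, -4/15, -4/45, -8/315, …
Weyl lclm of L_f,L_g ⇒ L₀ (ord ≤ 3).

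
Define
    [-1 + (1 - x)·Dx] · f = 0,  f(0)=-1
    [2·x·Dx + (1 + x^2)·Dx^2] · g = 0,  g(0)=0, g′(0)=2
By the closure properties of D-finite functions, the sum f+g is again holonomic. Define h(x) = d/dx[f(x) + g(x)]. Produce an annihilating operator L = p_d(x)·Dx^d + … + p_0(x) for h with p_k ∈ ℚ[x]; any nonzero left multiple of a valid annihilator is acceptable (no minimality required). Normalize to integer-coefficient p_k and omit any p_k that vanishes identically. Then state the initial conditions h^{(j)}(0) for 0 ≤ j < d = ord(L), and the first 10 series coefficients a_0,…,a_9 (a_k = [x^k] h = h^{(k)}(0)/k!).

f: a_k = -1, -1, -1, -1, -1, -1, -1, -1, -1, -1, …
g: a_k = 0, 2, 0, -2/3, 0, 2/5, 0, -2/7, 0, 2/9, …
Sum ⇒ L₀ = lclm(L_f,L_g) in ℚ(x)⟨Dx⟩.
Differentiate: ansatz ord ≤ ord L₀ ⇒ L.
L = (-2 + 8·x + 6·x^2) + (4 - 2·x + 4·x^2 + 6·x^3)·Dx + (-1 + x^4)·Dx^2  (order 2).
h: a_k = 1, -2, -5, -4, -3, -6, -9, -8, -7, -10, …
ICs: h(0) = 1, h′(0) = -2.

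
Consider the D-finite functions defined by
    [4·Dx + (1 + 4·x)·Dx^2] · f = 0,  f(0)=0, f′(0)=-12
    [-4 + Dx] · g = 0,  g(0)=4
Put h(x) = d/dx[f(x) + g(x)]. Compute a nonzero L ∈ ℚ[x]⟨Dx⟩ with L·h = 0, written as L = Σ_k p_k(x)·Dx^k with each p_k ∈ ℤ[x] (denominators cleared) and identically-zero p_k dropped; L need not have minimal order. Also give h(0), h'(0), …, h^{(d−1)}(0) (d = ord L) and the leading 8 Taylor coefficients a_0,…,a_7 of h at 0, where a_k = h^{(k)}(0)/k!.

L = (-24 - 32·x) + (2 - 16·x - 32·x^2)·Dx + (1 + 6·x + 8·x^2)·Dx^2  (order 2).
h: a_k = 4, 112, -64, 2816/3, -8704/3, 186368/15, -2207744/45, 61947904/315, …
ICs: h(0) = 4, h′(0) = 112.

f: a_k = 0, -12, 24, -64, 192, -3072/5, 2048, -49152/7, …
g: a_k = 4, 16, 32, 128/3, 128/3, 512/15, 1024/45, 4096/315, …
Weyl lclm of L_f,L_g ⇒ L₀ (ord ≤ 3).
Derive L from L₀ (diff closure).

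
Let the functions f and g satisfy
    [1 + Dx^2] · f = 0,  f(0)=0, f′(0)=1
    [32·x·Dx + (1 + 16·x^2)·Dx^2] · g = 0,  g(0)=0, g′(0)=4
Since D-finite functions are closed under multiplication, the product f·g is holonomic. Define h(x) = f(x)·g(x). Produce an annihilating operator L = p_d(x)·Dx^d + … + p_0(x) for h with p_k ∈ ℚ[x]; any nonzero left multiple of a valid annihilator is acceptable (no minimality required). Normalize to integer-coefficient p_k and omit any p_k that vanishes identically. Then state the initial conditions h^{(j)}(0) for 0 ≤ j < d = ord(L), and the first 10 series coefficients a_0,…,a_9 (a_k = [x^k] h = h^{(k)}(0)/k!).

f: a_k = 0, 1, 0, -1/6, 0, 1/120, 0, -1/5040, 0, 1/362880, …
g: a_k = 0, 4, 0, -64/3, 0, 1024/5, 0, -16384/7, 0, 262144/9, …
Sym-product of L_f,L_g gives L₀ (≤ ord 4).
L = (1105 + 51776·x^2 + 22016·x^4 + 16384·x^6 + 65536·x^8) + (2112·x + 35840·x^3 + 49152·x^5 + 262144·x^7)·Dx + (1122 + 52352·x^2 + 27648·x^4 + 32768·x^6 + 131072·x^8)·Dx^2 + (2112·x + 35840·x^3 + 49152·x^5 + 262144·x^7)·Dx^3 + (17 + 576·x^2 + 5632·x^4 + 16384·x^6 + 65536·x^8)·Dx^4  (order 4).
h: a_k = 0, 0, 4, 0, -22, 0, 3751/18, 0, -142493/60, 0, …
ICs: h(0) = 0, h′(0) = 0, h′′(0) = 8, h′′′(0) = 0.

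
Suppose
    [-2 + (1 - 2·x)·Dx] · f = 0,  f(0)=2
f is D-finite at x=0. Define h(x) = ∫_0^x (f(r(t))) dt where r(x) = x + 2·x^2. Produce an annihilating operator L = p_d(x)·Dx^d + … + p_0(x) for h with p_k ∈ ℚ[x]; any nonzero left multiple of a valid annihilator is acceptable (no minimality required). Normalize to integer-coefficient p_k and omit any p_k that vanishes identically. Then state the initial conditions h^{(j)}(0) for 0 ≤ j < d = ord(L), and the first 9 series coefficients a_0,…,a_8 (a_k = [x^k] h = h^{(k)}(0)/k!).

f: a_k = 2, 4, 8, 16, 32, 64, 128, 256, 512, …
f∘r: x↦r, Dx↦Dx/r' in L_f ⇒ L₀.
h=∫₀ˣh₀: take L = L₀·Dx.
L = (2 + 8·x)·Dx + (-1 + 2·x + 4·x^2)·Dx^2  (order 2).
h: a_k = 0, 2, 2, 16/3, 12, 32, 256/3, 1664/7, 672, …
ICs: h(0) = 0, h′(0) = 2.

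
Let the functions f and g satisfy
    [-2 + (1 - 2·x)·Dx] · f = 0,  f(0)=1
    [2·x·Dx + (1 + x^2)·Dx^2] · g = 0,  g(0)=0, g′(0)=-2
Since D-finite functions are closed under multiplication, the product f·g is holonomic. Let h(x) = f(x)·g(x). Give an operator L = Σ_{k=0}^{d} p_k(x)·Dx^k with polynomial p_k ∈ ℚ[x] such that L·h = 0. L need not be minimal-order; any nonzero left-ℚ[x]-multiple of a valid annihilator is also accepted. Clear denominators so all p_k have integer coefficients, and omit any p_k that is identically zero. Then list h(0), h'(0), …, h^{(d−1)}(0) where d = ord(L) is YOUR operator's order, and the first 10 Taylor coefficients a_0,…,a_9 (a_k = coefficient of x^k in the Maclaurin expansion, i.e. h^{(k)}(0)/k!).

f: a_k = 1, 2, 4, 8, 16, 32, 64, 128, 256, 512, …
g: a_k = 0, -2, 0, 2/3, 0, -2/5, 0, 2/7, 0, -2/9, …
Sym-product of L_f,L_g gives L₀ (≤ ord 2).
L = 4·x + (4 - 2·x + 8·x^2)·Dx + (-1 + 2·x - x^2 + 2·x^3)·Dx^2  (order 2).
h: a_k = 0, -2, -4, -22/3, -44/3, -446/15, -892/15, -12458/105, -24916/105, -149566/315, …
ICs: h(0) = 0, h′(0) = -2.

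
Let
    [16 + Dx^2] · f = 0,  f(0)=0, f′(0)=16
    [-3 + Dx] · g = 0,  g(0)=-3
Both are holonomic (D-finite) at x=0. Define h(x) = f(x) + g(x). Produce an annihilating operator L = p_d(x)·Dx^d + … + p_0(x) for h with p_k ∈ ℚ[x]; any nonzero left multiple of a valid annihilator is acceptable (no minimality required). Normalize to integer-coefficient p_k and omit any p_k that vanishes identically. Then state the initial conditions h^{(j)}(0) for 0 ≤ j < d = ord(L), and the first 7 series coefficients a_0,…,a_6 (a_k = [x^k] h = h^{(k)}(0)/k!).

L = -48 + 16·Dx - 3·Dx^2 + Dx^3  (order 3).
h: a_k = -3, 7, -27/2, -337/6, -81/8, 3367/120, -243/80, …
ICs: h(0) = -3, h′(0) = 7, h′′(0) = -27.

f: a_k = 0, 16, 0, -128/3, 0, 512/15, 0, …
g: a_k = -3, -9, -27/2, -27/2, -81/8, -243/40, -243/80, …
f+g: L₀ = lclm(L_f,L_g), ord ≤ 2+1.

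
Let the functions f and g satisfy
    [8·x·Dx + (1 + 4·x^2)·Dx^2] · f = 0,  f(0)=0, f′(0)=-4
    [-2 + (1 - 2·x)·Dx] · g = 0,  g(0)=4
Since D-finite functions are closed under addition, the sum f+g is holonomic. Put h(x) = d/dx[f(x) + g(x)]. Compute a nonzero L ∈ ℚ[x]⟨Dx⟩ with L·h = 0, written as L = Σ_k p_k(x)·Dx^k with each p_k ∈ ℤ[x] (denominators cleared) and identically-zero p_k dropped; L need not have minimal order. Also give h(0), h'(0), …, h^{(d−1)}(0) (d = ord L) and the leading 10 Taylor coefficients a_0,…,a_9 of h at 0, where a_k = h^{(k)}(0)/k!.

f: a_k = 0, -4, 0, 16/3, 0, -64/5, 0, 256/7, 0, -1024/9, …
g: a_k = 4, 8, 16, 32, 64, 128, 256, 512, 1024, 2048, …
f+g: L₀ = lclm(L_f,L_g), ord ≤ 2+1.
Derive L from L₀ (diff closure).
L = (8 - 64·x - 96·x^2) + (-8 + 8·x - 32·x^2 - 96·x^3)·Dx + (1 - 16·x^4)·Dx^2  (order 2).
h: a_k = 4, 32, 112, 256, 576, 1536, 3840, 8192, 17408, 40960, …
ICs: h(0) = 4, h′(0) = 32.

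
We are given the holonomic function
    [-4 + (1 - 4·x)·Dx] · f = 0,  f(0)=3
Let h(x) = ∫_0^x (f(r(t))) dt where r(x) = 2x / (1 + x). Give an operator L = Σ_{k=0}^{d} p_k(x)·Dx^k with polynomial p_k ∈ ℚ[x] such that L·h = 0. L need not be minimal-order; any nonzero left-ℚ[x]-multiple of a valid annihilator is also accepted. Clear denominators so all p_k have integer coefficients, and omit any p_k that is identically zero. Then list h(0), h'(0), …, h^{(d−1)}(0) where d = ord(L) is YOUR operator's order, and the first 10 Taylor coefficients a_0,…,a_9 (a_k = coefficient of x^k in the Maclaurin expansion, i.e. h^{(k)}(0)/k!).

f: a_k = 3, 12, 48, 192, 768, 3072, 12288, 49152, 196608, 786432, …
f∘r: x↦r, Dx↦Dx/r' in L_f ⇒ L₀.
h=∫h₀ ⇒ L = L₀·Dx.
L = 8·Dx + (-1 + 6·x + 7·x^2)·Dx^2  (order 2).
h: a_k = 0, 3, 12, 56, 294, 8232/5, 9604, 57624, 352947, 6588344/3, …
ICs: h(0) = 0, h′(0) = 3.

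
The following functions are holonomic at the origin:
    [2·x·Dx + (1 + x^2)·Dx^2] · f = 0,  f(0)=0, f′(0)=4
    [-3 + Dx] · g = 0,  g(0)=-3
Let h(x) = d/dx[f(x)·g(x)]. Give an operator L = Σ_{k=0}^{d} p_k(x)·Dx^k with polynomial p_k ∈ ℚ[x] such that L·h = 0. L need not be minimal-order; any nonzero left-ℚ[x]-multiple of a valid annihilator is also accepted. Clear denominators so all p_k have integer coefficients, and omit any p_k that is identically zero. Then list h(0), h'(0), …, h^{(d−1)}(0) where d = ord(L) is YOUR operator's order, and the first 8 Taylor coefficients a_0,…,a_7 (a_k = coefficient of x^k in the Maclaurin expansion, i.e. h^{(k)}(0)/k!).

L = (21 - 36·x + 72·x^2 - 36·x^3 + 27·x^4) + (-16 + 18·x - 42·x^2 + 18·x^3 - 18·x^4)·Dx + (3 - 2·x + 6·x^2 - 2·x^3 + 3·x^4)·Dx^2  (order 2).
h: a_k = -12, -72, -150, -168, -249/2, -81, -1083/20, -774/35, …
ICs: h(0) = -12, h′(0) = -72.

f: a_k = 0, 4, 0, -4/3, 0, 4/5, 0, -4/7, …
g: a_k = -3, -9, -27/2, -27/2, -81/8, -243/40, -243/80, -729/560, …
h₀=f·g: eliminate ⇒ L₀, order ≤ 2·1.
h₀' ⇒ L via d/dx closure of L₀.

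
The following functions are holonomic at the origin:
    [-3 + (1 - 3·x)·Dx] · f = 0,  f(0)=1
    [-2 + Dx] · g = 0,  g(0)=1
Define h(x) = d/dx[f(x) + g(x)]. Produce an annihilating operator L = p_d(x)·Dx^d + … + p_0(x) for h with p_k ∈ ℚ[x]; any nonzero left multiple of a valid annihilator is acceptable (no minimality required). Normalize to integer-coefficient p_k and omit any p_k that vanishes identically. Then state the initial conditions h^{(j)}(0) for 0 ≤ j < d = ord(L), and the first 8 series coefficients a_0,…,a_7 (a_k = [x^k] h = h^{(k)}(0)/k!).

L = (42 + 36·x) + (-25 - 12·x + 18·x^2)·Dx + (2 - 3·x - 9·x^2)·Dx^2  (order 2).
h: a_k = 5, 22, 85, 980/3, 3649/3, 65618/15, 688913/45, 16533736/315, …
ICs: h(0) = 5, h′(0) = 22.

f: a_k = 1, 3, 9, 27, 81, 243, 729, 2187, …
g: a_k = 1, 2, 2, 4/3, 2/3, 4/15, 4/45, 8/315, …
h₀=f+g: left-lcm gives L₀, ord ≤ 2.
Differentiate: ansatz ord ≤ ord L₀ ⇒ L.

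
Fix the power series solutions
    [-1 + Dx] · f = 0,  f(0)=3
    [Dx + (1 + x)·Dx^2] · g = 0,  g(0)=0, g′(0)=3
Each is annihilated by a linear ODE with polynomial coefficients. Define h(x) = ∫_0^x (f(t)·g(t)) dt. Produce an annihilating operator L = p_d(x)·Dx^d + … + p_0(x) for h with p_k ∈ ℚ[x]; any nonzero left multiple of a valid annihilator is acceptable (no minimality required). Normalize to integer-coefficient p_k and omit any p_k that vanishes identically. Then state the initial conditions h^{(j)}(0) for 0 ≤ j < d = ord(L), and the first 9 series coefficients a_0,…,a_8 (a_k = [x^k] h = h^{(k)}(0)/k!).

f: a_k = 3, 3, 3/2, 1/2, 1/8, 1/40, 1/240, 1/1680, 1/13440, …
g: a_k = 0, 3, -3/2, 1, -3/4, 3/5, -1/2, 3/7, -3/8, …
h₀=f·g: eliminate ⇒ L₀, order ≤ 1·2.
∫: right-multiply L₀ by Dx.
L = x·Dx + (-1 - 2·x)·Dx^2 + (1 + x)·Dx^3  (order 3).
h: a_k = 0, 0, 9/2, 3/2, 3/4, 0, 9/80, -1/16, 23/448, …
ICs: h(0) = 0, h′(0) = 0, h′′(0) = 9.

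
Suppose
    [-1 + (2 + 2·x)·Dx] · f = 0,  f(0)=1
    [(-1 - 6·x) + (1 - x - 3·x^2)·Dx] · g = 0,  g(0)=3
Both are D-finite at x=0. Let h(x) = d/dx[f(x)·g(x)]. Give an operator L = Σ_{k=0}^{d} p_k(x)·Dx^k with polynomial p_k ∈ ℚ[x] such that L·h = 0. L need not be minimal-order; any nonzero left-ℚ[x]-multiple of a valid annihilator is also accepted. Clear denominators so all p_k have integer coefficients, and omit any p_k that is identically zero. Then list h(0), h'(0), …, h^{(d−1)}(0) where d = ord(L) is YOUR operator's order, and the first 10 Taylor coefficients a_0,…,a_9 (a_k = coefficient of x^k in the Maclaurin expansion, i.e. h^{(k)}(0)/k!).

f: a_k = 1, 1/2, -1/8, 1/16, -5/128, 7/256, -21/1024, 33/2048, -429/32768, 715/65536, …
g: a_k = 3, 3, 12, 21, 57, 120, 291, 651, 1524, 3477, …
L₀ := L_f ⊗_s L_g (sym. prod.), ord ≤ 1.
Differentiate: ansatz ord ≤ ord L₀ ⇒ L.
L = (35 + 162·x + 381·x^2 + 390·x^3 + 135·x^4) + (-6 - 26·x + 6·x^2 + 122·x^3 + 150·x^4 + 54·x^5)·Dx  (order 1).
h: a_k = 9/2, 105/4, 1287/16, 8457/32, 187635/256, 1059039/512, 11247411/2048, 59596329/4096, 2461005099/65536, 12620423235/131072, …
ICs: h(0) = 9/2.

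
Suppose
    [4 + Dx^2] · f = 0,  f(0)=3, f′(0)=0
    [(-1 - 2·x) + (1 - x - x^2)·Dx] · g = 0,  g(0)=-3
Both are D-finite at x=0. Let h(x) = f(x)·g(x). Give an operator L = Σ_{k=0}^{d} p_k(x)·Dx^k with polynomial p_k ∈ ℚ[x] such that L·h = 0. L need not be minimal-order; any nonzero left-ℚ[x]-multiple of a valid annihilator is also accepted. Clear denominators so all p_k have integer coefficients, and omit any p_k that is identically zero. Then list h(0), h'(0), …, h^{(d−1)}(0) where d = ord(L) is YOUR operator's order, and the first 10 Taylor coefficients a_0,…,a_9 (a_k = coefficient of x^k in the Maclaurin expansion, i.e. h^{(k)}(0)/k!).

f: a_k = 3, 0, -6, 0, 2, 0, -4/15, 0, 2/105, 0, …
g: a_k = -3, -3, -6, -9, -15, -24, -39, -63, -102, -165, …
L₀ := L_f ⊗_s L_g (sym. prod.), ord ≤ 2.
L = (-2 + 4·x + 4·x^2) + (2 + 4·x)·Dx + (-1 + x + x^2)·Dx^2  (order 2).
h: a_k = -9, -9, 0, -9, -15, -24, -191/5, -311/5, -3516/35, -5693/35, …
ICs: h(0) = -9, h′(0) = -9.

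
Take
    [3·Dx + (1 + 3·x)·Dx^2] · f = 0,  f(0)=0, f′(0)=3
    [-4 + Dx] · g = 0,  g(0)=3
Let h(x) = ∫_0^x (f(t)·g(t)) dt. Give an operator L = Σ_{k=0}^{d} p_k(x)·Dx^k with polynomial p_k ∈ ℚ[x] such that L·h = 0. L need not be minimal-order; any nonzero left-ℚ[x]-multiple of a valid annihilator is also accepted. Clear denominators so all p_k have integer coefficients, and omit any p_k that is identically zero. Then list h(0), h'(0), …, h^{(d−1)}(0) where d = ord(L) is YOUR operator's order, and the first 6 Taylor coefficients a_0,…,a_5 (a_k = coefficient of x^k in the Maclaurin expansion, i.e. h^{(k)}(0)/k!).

L = (4 + 48·x)·Dx + (-5 - 24·x)·Dx^2 + (1 + 3·x)·Dx^3  (order 3).
h: a_k = 0, 0, 9/2, 15/2, 45/4, 141/20, …
ICs: h(0) = 0, h′(0) = 0, h′′(0) = 9.

f: a_k = 0, 3, -9/2, 9, -81/4, 243/5, …
g: a_k = 3, 12, 24, 32, 32, 128/5, …
h₀=f·g: eliminate ⇒ L₀, order ≤ 2·1.
∫: right-multiply L₀ by Dx.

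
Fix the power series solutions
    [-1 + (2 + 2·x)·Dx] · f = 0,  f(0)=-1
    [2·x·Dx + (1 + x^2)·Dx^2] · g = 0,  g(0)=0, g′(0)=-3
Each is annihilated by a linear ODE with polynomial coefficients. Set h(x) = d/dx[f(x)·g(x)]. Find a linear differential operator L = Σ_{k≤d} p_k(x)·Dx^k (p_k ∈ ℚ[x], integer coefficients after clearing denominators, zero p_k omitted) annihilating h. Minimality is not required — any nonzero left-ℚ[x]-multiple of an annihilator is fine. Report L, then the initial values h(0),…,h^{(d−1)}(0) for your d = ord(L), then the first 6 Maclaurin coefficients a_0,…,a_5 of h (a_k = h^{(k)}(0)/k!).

L = (5 + 40·x + 2·x^2 - 24·x^3 - 3·x^4) + (28 + 84·x + 72·x^2 - 56·x^3 - 84·x^4 - 12·x^5)·Dx + (12 + 8·x - 12·x^2 - 16·x^3 - 28·x^4 - 24·x^5 - 4·x^6)·Dx^2  (order 2).
h: a_k = 3, 3, -33/8, -5/4, 389/128, 1227/640, …
ICs: h(0) = 3, h′(0) = 3.

f: a_k = -1, -1/2, 1/8, -1/16, 5/128, -7/256, …
g: a_k = 0, -3, 0, 1, 0, -3/5, …
Sym-product of L_f,L_g gives L₀ (≤ ord 2).
Differentiate: ansatz ord ≤ ord L₀ ⇒ L.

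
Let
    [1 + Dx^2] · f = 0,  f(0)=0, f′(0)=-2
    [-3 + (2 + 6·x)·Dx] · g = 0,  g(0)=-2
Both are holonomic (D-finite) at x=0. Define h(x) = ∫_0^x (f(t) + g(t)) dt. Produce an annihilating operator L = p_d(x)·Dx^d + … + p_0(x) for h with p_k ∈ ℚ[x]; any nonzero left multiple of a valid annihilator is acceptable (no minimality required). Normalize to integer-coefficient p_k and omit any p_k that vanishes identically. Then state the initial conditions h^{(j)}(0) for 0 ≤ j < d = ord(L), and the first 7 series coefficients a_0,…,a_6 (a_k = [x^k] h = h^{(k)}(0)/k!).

L = (-93 - 72·x - 108·x^2)·Dx + (-10 + 18·x + 216·x^2 + 216·x^3)·Dx^2 + (-93 - 72·x - 108·x^2)·Dx^3 + (-10 + 18·x + 216·x^2 + 216·x^3)·Dx^4  (order 4).
h: a_k = 0, -2, -5/2, 3/4, -73/96, 81/64, -25547/11520, …
ICs: h(0) = 0, h′(0) = -2, h′′(0) = -5, h′′′(0) = 9/2.

f: a_k = 0, -2, 0, 1/3, 0, -1/60, 0, …
g: a_k = -2, -3, 9/4, -27/8, 405/64, -1701/128, 15309/512, …
Weyl lclm of L_f,L_g ⇒ L₀ (ord ≤ 3).
Integrate: L := L₀·Dx.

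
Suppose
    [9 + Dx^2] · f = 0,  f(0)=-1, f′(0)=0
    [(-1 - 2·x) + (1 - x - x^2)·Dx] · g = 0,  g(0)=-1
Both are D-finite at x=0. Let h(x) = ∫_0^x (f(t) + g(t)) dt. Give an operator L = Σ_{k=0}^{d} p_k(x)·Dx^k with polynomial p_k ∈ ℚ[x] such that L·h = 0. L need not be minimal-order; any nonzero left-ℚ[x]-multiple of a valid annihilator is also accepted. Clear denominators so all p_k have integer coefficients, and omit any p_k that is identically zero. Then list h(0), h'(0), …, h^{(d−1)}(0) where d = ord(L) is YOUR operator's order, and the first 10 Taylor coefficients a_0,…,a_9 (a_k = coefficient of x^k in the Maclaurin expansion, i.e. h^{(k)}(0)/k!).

f: a_k = -1, 0, 9/2, 0, -27/8, 0, 81/80, 0, -729/4480, 0, …
g: a_k = -1, -1, -2, -3, -5, -8, -13, -21, -34, -55, …
f+g: L₀ = lclm(L_f,L_g), ord ≤ 2+1.
h=∫h₀ ⇒ L = L₀·Dx.
L = (-243 - 432·x + 81·x^2 - 216·x^3 - 405·x^4 - 162·x^5)·Dx + (117 - 225·x - 36·x^2 + 297·x^3 - 54·x^4 - 243·x^5 - 81·x^6)·Dx^2 + (-27 - 48·x + 9·x^2 - 24·x^3 - 45·x^4 - 18·x^5)·Dx^3 + (13 - 25·x - 4·x^2 + 33·x^3 - 6·x^4 - 27·x^5 - 9·x^6)·Dx^4  (order 4).
h: a_k = 0, -2, -1/2, 5/6, -3/4, -67/40, -4/3, -137/80, -21/8, -153049/40320, …
ICs: h(0) = 0, h′(0) = -2, h′′(0) = -1, h′′′(0) = 5.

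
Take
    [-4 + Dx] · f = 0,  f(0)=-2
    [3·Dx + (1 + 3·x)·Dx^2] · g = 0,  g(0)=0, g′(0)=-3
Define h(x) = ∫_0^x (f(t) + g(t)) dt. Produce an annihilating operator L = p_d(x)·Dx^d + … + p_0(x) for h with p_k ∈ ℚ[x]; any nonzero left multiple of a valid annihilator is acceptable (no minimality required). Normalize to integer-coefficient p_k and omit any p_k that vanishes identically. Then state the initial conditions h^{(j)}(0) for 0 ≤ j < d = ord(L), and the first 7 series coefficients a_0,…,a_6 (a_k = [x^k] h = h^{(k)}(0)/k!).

L = (-120 - 144·x)·Dx^2 + (2 - 96·x - 144·x^2)·Dx^3 + (7 + 33·x + 36·x^2)·Dx^4  (order 4).
h: a_k = 0, -2, -11/2, -23/6, -91/12, -13/60, -197/18, …
ICs: h(0) = 0, h′(0) = -2, h′′(0) = -11, h′′′(0) = -23.

f: a_k = -2, -8, -16, -64/3, -64/3, -256/15, -512/45, …
g: a_k = 0, -3, 9/2, -9, 81/4, -243/5, 243/2, …
h₀=f+g: left-lcm gives L₀, ord ≤ 3.
Integrate: L := L₀·Dx.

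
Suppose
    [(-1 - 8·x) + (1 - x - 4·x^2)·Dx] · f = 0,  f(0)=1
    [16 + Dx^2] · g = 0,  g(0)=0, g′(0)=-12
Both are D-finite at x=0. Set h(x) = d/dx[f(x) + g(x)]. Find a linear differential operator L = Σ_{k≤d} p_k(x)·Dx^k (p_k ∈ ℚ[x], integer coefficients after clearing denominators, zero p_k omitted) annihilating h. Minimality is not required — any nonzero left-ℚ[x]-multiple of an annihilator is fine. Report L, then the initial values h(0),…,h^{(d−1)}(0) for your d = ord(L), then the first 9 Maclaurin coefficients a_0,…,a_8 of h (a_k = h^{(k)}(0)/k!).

f: a_k = 1, 1, 5, 9, 29, 65, 181, 441, 1165, …
g: a_k = 0, -12, 0, 32, 0, -128/5, 0, 1024/105, 0, …
Weyl lclm of L_f,L_g ⇒ L₀ (ord ≤ 3).
Derive L from L₀ (diff closure).
L = (6848 + 35072·x + 150784·x^2 + 87040·x^3 + 204800·x^4 + 147456·x^5 + 196608·x^6) + (-560 - 4048·x + 5184·x^2 + 13952·x^3 + 2560·x^4 + 18432·x^5 + 57344·x^6 + 65536·x^7)·Dx + (428 + 2192·x + 9424·x^2 + 5440·x^3 + 12800·x^4 + 9216·x^5 + 12288·x^6)·Dx^2 + (-35 - 253·x + 324·x^2 + 872·x^3 + 160·x^4 + 1152·x^5 + 3584·x^6 + 4096·x^7)·Dx^3  (order 3).
h: a_k = -11, 10, 123, 116, 197, 1086, 47329/15, 9320, 2765857/105, …
ICs: h(0) = -11, h′(0) = 10, h′′(0) = 246.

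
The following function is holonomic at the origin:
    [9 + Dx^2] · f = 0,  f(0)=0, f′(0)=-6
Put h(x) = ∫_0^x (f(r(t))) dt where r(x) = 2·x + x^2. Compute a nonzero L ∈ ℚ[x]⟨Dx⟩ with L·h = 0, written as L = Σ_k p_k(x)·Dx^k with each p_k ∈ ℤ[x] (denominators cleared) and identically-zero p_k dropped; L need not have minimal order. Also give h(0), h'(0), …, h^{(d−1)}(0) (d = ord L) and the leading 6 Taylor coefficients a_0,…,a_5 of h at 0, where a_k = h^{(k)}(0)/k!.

L = (36 + 108·x + 108·x^2 + 36·x^3)·Dx - Dx^2 + (1 + x)·Dx^3  (order 3).
h: a_k = 0, 0, -6, -2, 18, 108/5, …
ICs: h(0) = 0, h′(0) = 0, h′′(0) = -12.

f: a_k = 0, -6, 0, 9, 0, -81/20, …
Substitute x→r, Dx→(1/r')Dx; clear ⇒ L₀.
∫: right-multiply L₀ by Dx.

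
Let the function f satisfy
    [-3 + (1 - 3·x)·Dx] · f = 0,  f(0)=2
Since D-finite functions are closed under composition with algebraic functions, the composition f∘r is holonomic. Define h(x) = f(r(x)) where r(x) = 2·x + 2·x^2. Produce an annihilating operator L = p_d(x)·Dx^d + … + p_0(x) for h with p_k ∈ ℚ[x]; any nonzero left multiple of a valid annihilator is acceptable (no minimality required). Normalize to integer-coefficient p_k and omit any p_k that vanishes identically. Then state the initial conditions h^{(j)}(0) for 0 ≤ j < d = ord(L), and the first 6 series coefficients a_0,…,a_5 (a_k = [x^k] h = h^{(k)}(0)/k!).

L = (6 + 12·x) + (-1 + 6·x + 6·x^2)·Dx  (order 1).
h: a_k = 2, 12, 84, 576, 3960, 27216, …
ICs: h(0) = 2.

f: a_k = 2, 6, 18, 54, 162, 486, …
Substitute x→r, Dx→(1/r')Dx; clear ⇒ L₀.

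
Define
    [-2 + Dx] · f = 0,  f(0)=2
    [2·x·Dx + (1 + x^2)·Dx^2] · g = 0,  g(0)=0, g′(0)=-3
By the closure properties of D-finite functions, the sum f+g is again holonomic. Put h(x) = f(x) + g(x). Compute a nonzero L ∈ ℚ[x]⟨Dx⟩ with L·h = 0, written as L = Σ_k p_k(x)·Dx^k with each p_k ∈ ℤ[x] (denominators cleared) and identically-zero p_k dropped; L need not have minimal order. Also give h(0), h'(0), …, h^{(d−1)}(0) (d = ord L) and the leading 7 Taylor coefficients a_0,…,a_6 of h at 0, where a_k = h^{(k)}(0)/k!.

f: a_k = 2, 4, 4, 8/3, 4/3, 8/15, 8/45, …
g: a_k = 0, -3, 0, 1, 0, -3/5, 0, …
h₀=f+g: left-lcm gives L₀, ord ≤ 3.
L = (2 - 4·x - 6·x^2 - 4·x^3)·Dx + (-3 - x^2 - 2·x^4)·Dx^2 + (1 + x + 2·x^2 + x^3 + x^4)·Dx^3  (order 3).
h: a_k = 2, 1, 4, 11/3, 4/3, -1/15, 8/45, …
ICs: h(0) = 2, h′(0) = 1, h′′(0) = 8.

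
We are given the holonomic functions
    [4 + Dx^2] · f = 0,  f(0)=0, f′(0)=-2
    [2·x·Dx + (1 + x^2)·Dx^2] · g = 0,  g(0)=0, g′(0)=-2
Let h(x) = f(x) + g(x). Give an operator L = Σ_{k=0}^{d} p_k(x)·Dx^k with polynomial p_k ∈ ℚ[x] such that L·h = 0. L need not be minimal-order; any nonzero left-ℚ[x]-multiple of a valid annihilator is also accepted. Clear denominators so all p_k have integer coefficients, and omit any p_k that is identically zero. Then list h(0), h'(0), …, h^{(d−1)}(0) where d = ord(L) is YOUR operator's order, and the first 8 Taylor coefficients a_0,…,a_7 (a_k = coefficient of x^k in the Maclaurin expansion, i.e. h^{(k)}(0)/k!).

L = (-32·x + 80·x^3 + 16·x^5)·Dx + (4 + 32·x^2 + 36·x^4 + 8·x^6)·Dx^2 + (-8·x + 20·x^3 + 4·x^5)·Dx^3 + (1 + 8·x^2 + 9·x^4 + 2·x^6)·Dx^4  (order 4).
h: a_k = 0, -4, 0, 2, 0, -2/3, 0, 14/45, …
ICs: h(0) = 0, h′(0) = -4, h′′(0) = 0, h′′′(0) = 12.

f: a_k = 0, -2, 0, 4/3, 0, -4/15, 0, 8/315, …
g: a_k = 0, -2, 0, 2/3, 0, -2/5, 0, 2/7, …
Sum ⇒ L₀ = lclm(L_f,L_g) in ℚ(x)⟨Dx⟩.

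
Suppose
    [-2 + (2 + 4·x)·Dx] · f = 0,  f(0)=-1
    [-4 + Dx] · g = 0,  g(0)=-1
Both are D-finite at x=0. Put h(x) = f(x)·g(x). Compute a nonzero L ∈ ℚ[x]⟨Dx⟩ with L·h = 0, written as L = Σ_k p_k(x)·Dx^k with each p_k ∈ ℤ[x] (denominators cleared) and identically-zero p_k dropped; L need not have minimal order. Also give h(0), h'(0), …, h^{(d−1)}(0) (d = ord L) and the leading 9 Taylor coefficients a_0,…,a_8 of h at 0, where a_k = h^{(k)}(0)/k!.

f: a_k = -1, -1, 1/2, -1/2, 5/8, -7/8, 21/16, -33/16, 429/128, …
g: a_k = -1, -4, -8, -32/3, -32/3, -128/15, -256/45, -1024/315, -512/315, …
Sym-product of L_f,L_g gives L₀ (≤ ord 1).
L = (-5 - 8·x) + (1 + 2·x)·Dx  (order 1).
h: a_k = 1, 5, 23/2, 103/6, 449/24, 1949/120, 1643/144, 36047/5040, 135617/40320, …
ICs: h(0) = 1.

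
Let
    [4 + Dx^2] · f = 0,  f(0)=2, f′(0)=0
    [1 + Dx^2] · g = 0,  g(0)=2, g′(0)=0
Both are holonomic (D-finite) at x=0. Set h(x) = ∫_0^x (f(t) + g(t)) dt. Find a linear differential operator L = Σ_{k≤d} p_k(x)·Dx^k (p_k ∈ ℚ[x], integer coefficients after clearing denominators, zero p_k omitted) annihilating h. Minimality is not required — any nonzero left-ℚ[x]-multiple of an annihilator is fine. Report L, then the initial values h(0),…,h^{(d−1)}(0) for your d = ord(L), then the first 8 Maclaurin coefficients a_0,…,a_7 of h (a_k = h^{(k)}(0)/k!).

f: a_k = 2, 0, -4, 0, 4/3, 0, -8/45, 0, …
g: a_k = 2, 0, -1, 0, 1/12, 0, -1/360, 0, …
L₀ := lclm(L_f,L_g); ord L₀ ≤ 2+2.
Integrate: L := L₀·Dx.
L = 4·Dx + 5·Dx^3 + Dx^5  (order 5).
h: a_k = 0, 4, 0, -5/3, 0, 17/60, 0, -13/504, …
ICs: h(0) = 0, h′(0) = 4, h′′(0) = 0, h′′′(0) = -10, h′′′′(0) = 0.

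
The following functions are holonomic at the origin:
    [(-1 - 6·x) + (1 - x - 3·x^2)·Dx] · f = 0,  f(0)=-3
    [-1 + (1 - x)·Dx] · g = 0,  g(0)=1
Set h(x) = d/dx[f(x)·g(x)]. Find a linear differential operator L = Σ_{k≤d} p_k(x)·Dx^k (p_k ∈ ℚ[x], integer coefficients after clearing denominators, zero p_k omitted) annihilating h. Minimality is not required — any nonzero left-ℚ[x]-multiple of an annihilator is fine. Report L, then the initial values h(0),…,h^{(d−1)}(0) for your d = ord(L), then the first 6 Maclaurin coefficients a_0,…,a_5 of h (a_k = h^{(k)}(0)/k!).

f: a_k = -3, -3, -12, -21, -57, -120, …
g: a_k = 1, 1, 1, 1, 1, 1, …
Sym-product of L_f,L_g gives L₀ (≤ ord 1).
Differentiate: ansatz ord ≤ ord L₀ ⇒ L.
L = (12 + 6·x - 12·x^2 - 96·x^3 + 108·x^4) + (-2 + 21·x^2 - 16·x^3 - 30·x^4 + 27·x^5)·Dx  (order 1).
h: a_k = -6, -36, -117, -384, -1080, -3042, …
ICs: h(0) = -6.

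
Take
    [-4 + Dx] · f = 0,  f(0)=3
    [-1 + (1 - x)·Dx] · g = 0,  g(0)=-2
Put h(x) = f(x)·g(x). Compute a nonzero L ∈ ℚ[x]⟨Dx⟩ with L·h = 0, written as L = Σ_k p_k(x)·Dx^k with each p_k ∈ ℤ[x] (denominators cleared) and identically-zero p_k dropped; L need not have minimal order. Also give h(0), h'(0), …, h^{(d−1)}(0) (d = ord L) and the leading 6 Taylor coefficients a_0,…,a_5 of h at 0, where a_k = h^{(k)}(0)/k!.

L = (5 - 4·x) + (-1 + x)·Dx  (order 1).
h: a_k = -6, -30, -78, -142, -206, -1286/5, …
ICs: h(0) = -6.

f: a_k = 3, 12, 24, 32, 32, 128/5, …
g: a_k = -2, -2, -2, -2, -2, -2, …
L₀ := L_f ⊗_s L_g (sym. prod.), ord ≤ 1.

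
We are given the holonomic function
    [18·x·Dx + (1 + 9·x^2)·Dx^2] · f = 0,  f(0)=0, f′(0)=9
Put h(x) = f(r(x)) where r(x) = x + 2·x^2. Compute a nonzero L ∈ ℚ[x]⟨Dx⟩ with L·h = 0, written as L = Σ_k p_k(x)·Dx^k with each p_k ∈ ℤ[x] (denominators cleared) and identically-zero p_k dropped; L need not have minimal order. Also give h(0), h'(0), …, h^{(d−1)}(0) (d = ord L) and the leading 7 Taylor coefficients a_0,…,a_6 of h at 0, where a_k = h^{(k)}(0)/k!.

f: a_k = 0, 9, 0, -27, 0, 729/5, 0, …
L₀ from L_f via x↦r, Dx↦r'^{-1}Dx.
L = (-4 + 18·x + 144·x^2 + 432·x^3 + 432·x^4)·Dx + (1 + 4·x + 9·x^2 + 72·x^3 + 180·x^4 + 144·x^5)·Dx^2  (order 2).
h: a_k = 0, 9, 18, -27, -162, -891/5, 1242, …
ICs: h(0) = 0, h′(0) = 9.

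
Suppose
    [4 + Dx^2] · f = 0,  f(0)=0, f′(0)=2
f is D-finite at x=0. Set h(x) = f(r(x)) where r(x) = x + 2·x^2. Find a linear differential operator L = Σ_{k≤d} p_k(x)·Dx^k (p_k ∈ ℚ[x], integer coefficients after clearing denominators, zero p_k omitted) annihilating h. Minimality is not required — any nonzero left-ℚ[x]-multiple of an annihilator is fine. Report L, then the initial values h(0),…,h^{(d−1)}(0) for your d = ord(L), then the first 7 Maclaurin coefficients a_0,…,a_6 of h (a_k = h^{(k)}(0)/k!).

L = (4 + 48·x + 192·x^2 + 256·x^3) - 4·Dx + (1 + 4·x)·Dx^2  (order 2).
h: a_k = 0, 2, 4, -4/3, -8, -236/15, -8, …
ICs: h(0) = 0, h′(0) = 2.

f: a_k = 0, 2, 0, -4/3, 0, 4/15, 0, …
Substitute x→r, Dx→(1/r')Dx; clear ⇒ L₀.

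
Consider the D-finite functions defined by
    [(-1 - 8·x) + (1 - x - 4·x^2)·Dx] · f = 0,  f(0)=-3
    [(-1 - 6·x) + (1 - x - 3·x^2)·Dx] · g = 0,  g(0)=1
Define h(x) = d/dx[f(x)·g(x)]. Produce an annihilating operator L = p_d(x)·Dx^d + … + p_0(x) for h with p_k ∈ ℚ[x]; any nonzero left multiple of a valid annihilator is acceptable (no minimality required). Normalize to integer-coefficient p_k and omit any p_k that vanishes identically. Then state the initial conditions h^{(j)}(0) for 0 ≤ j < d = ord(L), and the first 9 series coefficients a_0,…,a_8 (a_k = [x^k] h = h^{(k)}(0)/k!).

f: a_k = -3, -3, -15, -27, -87, -195, -543, -1323, -3495, …
g: a_k = 1, 1, 4, 7, 19, 40, 97, 217, 508, …
Product ⇒ symmetric product L₀, ord ≤ 1.
Differentiate: ansatz ord ≤ ord L₀ ⇒ L.
L = (20 + 30·x - 12·x^2 - 768·x^3 - 708·x^4 + 2520·x^5 + 2880·x^6) + (-2 - 8·x + 57·x^2 + 64·x^3 - 330·x^4 - 285·x^5 + 588·x^6 + 576·x^7)·Dx  (order 1).
h: a_k = -6, -60, -225, -1008, -3360, -11826, -37170, -117744, -354915, …
ICs: h(0) = -6.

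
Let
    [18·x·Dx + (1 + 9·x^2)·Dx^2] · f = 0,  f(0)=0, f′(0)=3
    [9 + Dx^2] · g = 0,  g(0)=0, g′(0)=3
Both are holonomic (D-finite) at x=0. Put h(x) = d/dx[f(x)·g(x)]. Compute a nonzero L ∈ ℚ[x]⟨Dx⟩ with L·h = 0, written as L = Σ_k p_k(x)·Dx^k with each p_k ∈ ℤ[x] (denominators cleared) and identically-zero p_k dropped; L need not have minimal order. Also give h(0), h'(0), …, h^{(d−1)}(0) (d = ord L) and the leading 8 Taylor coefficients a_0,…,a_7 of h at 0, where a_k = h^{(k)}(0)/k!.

L = (8910 + 214326·x^2 + 3024621·x^4 + 5668704·x^6 + 6377292·x^8 + 9565938·x^10 + 43046721·x^12) + (5508·x + 207036·x^3 + 1837080·x^5 + 4723920·x^7 + 10628820·x^9 + 19131876·x^11)·Dx + (1080 + 27540·x^2 + 389286·x^4 + 971028·x^6 + 1889568·x^8 + 4251528·x^10 + 9565938·x^12)·Dx^2 + (612·x + 23004·x^3 + 204120·x^5 + 524880·x^7 + 1180980·x^9 + 2125764·x^11)·Dx^3 + (10 + 414·x^2 + 5913·x^4 + 37908·x^6 + 131220·x^8 + 354294·x^10 + 531441·x^12)·Dx^4  (order 4).
h: a_k = 0, 18, 0, -162, 0, 4617/4, 0, -94041/10, …
ICs: h(0) = 0, h′(0) = 18, h′′(0) = 0, h′′′(0) = -972.

f: a_k = 0, 3, 0, -9, 0, 243/5, 0, -2187/7, …
g: a_k = 0, 3, 0, -9/2, 0, 81/40, 0, -243/560, …
f·g: L₀ = L_f ⊗_s L_g, ord ≤ 2·2.
h₀' ⇒ L via d/dx closure of L₀.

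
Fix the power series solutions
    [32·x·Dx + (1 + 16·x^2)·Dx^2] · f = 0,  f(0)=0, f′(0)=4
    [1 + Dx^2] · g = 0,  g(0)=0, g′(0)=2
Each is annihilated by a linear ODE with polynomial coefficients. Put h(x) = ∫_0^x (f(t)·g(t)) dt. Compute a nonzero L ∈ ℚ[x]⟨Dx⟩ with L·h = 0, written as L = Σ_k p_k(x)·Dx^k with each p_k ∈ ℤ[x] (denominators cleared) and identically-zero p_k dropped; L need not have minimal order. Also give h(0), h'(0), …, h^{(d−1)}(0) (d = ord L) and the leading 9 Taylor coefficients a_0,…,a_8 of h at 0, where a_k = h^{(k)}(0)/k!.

L = (1105 + 51776·x^2 + 22016·x^4 + 16384·x^6 + 65536·x^8)·Dx + (2112·x + 35840·x^3 + 49152·x^5 + 262144·x^7)·Dx^2 + (1122 + 52352·x^2 + 27648·x^4 + 32768·x^6 + 131072·x^8)·Dx^3 + (2112·x + 35840·x^3 + 49152·x^5 + 262144·x^7)·Dx^4 + (17 + 576·x^2 + 5632·x^4 + 16384·x^6 + 65536·x^8)·Dx^5  (order 5).
h: a_k = 0, 0, 0, 8/3, 0, -44/5, 0, 3751/63, 0, …
ICs: h(0) = 0, h′(0) = 0, h′′(0) = 0, h′′′(0) = 16, h′′′′(0) = 0.

f: a_k = 0, 4, 0, -64/3, 0, 1024/5, 0, -16384/7, 0, …
g: a_k = 0, 2, 0, -1/3, 0, 1/60, 0, -1/2520, 0, …
h₀=f·g: eliminate ⇒ L₀, order ≤ 2·2.
h=∫h₀ ⇒ L = L₀·Dx.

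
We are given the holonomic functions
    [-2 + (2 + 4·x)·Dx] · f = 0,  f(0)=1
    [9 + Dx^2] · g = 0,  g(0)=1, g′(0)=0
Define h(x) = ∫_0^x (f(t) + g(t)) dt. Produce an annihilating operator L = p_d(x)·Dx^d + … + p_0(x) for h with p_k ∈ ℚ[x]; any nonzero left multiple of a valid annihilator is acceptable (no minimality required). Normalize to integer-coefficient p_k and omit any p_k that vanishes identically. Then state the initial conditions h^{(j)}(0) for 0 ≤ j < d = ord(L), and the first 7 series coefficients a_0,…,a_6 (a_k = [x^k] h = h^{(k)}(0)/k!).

L = (-27 - 81·x - 81·x^2)·Dx + (18 + 117·x + 243·x^2 + 162·x^3)·Dx^2 + (-3 - 9·x - 9·x^2)·Dx^3 + (2 + 13·x + 27·x^2 + 18·x^3)·Dx^4  (order 4).
h: a_k = 0, 2, 1/2, -5/3, 1/8, 11/20, 7/48, …
ICs: h(0) = 0, h′(0) = 2, h′′(0) = 1, h′′′(0) = -10.

f: a_k = 1, 1, -1/2, 1/2, -5/8, 7/8, -21/16, …
g: a_k = 1, 0, -9/2, 0, 27/8, 0, -81/80, …
Sum ⇒ L₀ = lclm(L_f,L_g) in ℚ(x)⟨Dx⟩.
∫: right-multiply L₀ by Dx.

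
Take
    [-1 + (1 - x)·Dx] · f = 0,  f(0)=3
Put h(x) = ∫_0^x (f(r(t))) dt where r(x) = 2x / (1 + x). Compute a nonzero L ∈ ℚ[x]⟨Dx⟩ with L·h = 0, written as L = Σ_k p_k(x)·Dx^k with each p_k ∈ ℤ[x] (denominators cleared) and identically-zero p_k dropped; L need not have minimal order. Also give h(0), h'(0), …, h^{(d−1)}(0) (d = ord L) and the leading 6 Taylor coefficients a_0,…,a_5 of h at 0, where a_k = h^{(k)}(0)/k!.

f: a_k = 3, 3, 3, 3, 3, 3, …
Substitute x→r, Dx→(1/r')Dx; clear ⇒ L₀.
h=∫₀ˣh₀: take L = L₀·Dx.
L = 2·Dx + (-1 + x^2)·Dx^2  (order 2).
h: a_k = 0, 3, 3, 2, 3/2, 6/5, …
ICs: h(0) = 0, h′(0) = 3.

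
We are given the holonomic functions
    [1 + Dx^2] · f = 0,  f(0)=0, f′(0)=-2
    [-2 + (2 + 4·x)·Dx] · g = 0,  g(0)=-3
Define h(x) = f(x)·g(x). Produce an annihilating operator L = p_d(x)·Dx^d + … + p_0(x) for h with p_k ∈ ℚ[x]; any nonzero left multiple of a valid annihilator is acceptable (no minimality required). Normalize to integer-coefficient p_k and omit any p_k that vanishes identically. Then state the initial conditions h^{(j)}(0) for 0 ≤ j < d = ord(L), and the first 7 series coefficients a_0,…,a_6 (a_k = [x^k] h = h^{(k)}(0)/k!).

L = (4 + 4·x + 4·x^2) + (-2 - 4·x)·Dx + (1 + 4·x + 4·x^2)·Dx^2  (order 2).
h: a_k = 0, 6, 6, -4, 2, -16/5, 24/5, …
ICs: h(0) = 0, h′(0) = 6.

f: a_k = 0, -2, 0, 1/3, 0, -1/60, 0, …
g: a_k = -3, -3, 3/2, -3/2, 15/8, -21/8, 63/16, …
L₀ := L_f ⊗_s L_g (sym. prod.), ord ≤ 2.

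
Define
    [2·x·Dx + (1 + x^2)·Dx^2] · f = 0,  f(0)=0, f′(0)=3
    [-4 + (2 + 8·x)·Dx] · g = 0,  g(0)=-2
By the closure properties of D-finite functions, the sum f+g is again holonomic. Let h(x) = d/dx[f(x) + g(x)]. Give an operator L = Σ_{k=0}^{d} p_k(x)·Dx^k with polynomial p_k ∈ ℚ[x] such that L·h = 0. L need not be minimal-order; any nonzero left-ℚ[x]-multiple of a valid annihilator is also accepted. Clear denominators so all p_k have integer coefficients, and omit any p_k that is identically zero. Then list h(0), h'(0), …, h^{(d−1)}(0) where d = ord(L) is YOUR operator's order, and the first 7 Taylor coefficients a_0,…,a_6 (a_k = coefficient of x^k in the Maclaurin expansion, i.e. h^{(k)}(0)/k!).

L = (-4 - 40·x + 12·x^2 + 24·x^3) + (-14 - 16·x - 50·x^2 + 48·x^3 + 84·x^4)·Dx + (-2 - 6·x + 12·x^2 + 18·x^3 + 14·x^4 + 24·x^5)·Dx^2  (order 2).
h: a_k = -1, 8, -27, 80, -277, 1008, -3699, …
ICs: h(0) = -1, h′(0) = 8.

f: a_k = 0, 3, 0, -1, 0, 3/5, 0, …
g: a_k = -2, -4, 4, -8, 20, -56, 168, …
f+g: L₀ = lclm(L_f,L_g), ord ≤ 2+1.
Differentiate: ansatz ord ≤ ord L₀ ⇒ L.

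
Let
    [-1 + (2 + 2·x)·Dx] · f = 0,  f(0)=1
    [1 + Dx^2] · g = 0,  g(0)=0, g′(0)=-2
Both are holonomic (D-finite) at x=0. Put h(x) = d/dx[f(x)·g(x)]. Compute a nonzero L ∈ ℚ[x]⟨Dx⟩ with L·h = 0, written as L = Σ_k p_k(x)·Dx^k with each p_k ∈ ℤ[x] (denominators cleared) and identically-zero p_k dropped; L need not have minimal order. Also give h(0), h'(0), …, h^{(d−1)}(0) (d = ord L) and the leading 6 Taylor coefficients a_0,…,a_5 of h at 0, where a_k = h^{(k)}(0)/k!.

f: a_k = 1, 1/2, -1/8, 1/16, -5/128, 7/256, …
g: a_k = 0, -2, 0, 1/3, 0, -1/60, …
L₀ := L_f ⊗_s L_g (sym. prod.), ord ≤ 2.
Differentiate: ansatz ord ≤ ord L₀ ⇒ L.
L = (53 + 144·x + 136·x^2 + 64·x^3 + 16·x^4) + (-4 - 36·x - 48·x^2 - 16·x^3)·Dx + (28 + 88·x + 108·x^2 + 64·x^3 + 16·x^4)·Dx^2  (order 2).
h: a_k = -2, -2, 7/4, 1/6, 19/192, -81/320, …
ICs: h(0) = -2, h′(0) = -2.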